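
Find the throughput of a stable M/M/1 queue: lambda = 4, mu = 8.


For a stable queue (lambda < mu), throughput = lambda = 4 per hour

4 per hour


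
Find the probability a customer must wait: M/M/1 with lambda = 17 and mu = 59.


P(wait) = rho = lambda/mu = 17/59 = 0.2881

0.2881


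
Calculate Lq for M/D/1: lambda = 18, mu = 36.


M/D/1: Lq = rho^2 / (2*(1-rho)) where rho = 18/36; Lq = 0.25

0.25


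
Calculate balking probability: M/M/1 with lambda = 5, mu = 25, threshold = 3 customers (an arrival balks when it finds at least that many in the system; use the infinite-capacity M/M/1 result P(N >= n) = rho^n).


P(N >= 3) = rho^3 = (5/25)^3 = 0.008

0.008


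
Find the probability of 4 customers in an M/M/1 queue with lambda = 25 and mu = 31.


rho = 25/31; P(n) = (1-rho)*rho^n = (1-25/31)*(25/31)^4 = 0.0819

0.0819


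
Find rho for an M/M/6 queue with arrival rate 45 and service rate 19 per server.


rho = lambda/(c*mu) = 45/(6*19) = 0.3947

0.3947


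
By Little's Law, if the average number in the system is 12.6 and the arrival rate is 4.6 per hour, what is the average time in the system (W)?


W = L / lambda = 12.6 / 4.6 = 2.7391 hours

2.7391 hours


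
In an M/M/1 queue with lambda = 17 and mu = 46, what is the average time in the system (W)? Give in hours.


W = 1/(mu - lambda) = 1/(46 - 17) = 0.0345 hours

0.0345 hours


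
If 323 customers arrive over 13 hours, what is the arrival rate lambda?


lambda = total arrivals / time = 323 / 13 = 24.85 per hour

24.85 per hour


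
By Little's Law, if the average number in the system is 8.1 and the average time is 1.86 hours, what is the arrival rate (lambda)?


lambda = L / W = 8.1 / 1.86 = 4.35 per hour

4.35 per hour


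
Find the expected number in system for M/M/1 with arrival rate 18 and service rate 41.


rho = 18/41; L = rho/(1-rho) = 0.78

0.78


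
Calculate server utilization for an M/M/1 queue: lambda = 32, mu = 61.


rho = lambda/mu = 32/61 = 0.5246

0.5246


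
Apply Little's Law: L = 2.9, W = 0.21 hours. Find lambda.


lambda = L / W = 2.9 / 0.21 = 13.81 per hour

13.81 per hour


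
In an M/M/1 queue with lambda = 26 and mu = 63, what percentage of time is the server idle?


Idle fraction = (1 - rho) * 100 = (1 - 26/63) * 100 = 58.7%

58.7%


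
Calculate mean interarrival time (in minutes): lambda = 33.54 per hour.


Mean interarrival time = 60/lambda = 60/33.54 = 1.79 minutes

1.79 minutes


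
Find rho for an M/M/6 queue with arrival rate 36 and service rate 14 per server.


rho = lambda/(c*mu) = 36/(6*14) = 0.4286

0.4286


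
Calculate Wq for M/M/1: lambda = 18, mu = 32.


rho = 18/32; Wq = rho/(mu - lambda) = 0.0402 hours

0.0402 hours


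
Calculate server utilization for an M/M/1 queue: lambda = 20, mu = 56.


rho = lambda/mu = 20/56 = 0.3571

0.3571


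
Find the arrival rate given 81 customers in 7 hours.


lambda = total arrivals / time = 81 / 7 = 11.57 per hour

11.57 per hour


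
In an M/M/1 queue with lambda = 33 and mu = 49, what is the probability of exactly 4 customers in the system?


rho = 33/49; P(n) = (1-rho)*rho^n = (1-33/49)*(33/49)^4 = 0.0672

0.0672


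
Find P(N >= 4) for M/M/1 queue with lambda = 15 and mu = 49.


P(N >= 4) = rho^4 = (15/49)^4 = 0.0088

0.0088


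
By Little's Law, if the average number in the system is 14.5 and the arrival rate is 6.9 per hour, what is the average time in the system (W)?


W = L / lambda = 14.5 / 6.9 = 2.1014 hours

2.1014 hours


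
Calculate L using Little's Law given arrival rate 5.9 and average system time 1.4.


L = lambda * W = 5.9 * 1.4 = 8.26

8.26


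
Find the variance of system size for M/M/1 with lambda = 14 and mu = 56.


rho = 14/56; Var(N) = rho/(1-rho)^2 = 0.44

0.44


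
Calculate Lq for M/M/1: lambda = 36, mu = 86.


rho = 36/86; Lq = rho^2/(1-rho) = 0.3

0.3


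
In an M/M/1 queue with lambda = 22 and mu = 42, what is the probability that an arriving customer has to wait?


P(wait) = rho = lambda/mu = 22/42 = 0.5238

0.5238


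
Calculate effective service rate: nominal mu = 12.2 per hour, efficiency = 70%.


Effective rate = mu * efficiency = 12.2 * 0.7 = 8.54 per hour

8.54 per hour


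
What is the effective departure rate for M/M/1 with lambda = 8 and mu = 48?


For a stable queue (lambda < mu), throughput = lambda = 8 per hour

8 per hour


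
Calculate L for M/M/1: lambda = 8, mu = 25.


rho = 8/25; L = rho/(1-rho) = 0.47

0.47


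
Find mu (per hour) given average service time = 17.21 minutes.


mu = 60 / avg_service_time = 60 / 17.21 = 3.49 per hour

3.49 per hour


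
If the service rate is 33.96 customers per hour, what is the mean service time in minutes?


Mean service time = 60/mu = 60/33.96 = 1.77 minutes

1.77 minutes


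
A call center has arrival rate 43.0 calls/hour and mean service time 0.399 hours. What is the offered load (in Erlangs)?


Offered load a = lambda * E[S] = 43.0 * 0.399 = 17.16 Erlangs

17.16 Erlangs


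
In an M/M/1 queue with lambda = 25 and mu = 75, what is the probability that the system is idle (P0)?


P0 = 1 - rho = 1 - 25/75 = 0.6667

0.6667


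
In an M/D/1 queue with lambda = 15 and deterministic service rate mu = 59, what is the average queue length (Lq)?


M/D/1: Lq = rho^2 / (2*(1-rho)) where rho = 15/59; Lq = 0.04

0.04


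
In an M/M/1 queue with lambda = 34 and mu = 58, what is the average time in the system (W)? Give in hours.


W = 1/(mu - lambda) = 1/(58 - 34) = 0.0417 hours

0.0417 hours


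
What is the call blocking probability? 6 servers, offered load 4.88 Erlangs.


B(N,A) = (A^N/N!) / sum(A^k/k!, k=0..N) with N=6, A=4.88 = 0.1828

0.1828


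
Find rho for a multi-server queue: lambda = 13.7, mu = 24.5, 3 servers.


rho = lambda / (c * mu) = 13.7 / (3 * 24.5) = 0.1864

0.1864


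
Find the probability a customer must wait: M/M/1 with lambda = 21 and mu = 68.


P(wait) = rho = lambda/mu = 21/68 = 0.3088

0.3088


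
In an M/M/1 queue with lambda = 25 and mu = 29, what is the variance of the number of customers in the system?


rho = 25/29; Var(N) = rho/(1-rho)^2 = 45.31

45.31


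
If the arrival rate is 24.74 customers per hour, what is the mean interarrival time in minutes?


Mean interarrival time = 60/lambda = 60/24.74 = 2.43 minutes

2.43 minutes


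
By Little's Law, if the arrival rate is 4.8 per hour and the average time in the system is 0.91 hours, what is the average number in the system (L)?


L = lambda * W = 4.8 * 0.91 = 4.37

4.37


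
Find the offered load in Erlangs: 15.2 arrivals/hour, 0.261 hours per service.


Offered load a = lambda * E[S] = 15.2 * 0.261 = 3.97 Erlangs

3.97 Erlangs


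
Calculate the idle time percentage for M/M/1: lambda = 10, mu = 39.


Idle fraction = (1 - rho) * 100 = (1 - 10/39) * 100 = 74.4%

74.4%


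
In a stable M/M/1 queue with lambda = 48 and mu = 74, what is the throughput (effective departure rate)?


For a stable queue (lambda < mu), throughput = lambda = 48 per hour

48 per hour


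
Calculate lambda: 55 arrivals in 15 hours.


lambda = total arrivals / time = 55 / 15 = 3.67 per hour

3.67 per hour


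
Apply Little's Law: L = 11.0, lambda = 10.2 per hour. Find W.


W = L / lambda = 11.0 / 10.2 = 1.0784 hours

1.0784 hours


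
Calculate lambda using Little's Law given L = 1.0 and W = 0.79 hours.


lambda = L / W = 1.0 / 0.79 = 1.27 per hour

1.27 per hour


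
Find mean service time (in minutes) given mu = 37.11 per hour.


Mean service time = 60/mu = 60/37.11 = 1.62 minutes

1.62 minutes


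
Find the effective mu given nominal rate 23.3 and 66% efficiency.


Effective rate = mu * efficiency = 23.3 * 0.66 = 15.38 per hour

15.38 per hour


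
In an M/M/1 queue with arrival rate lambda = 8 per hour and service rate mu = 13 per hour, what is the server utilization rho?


rho = lambda/mu = 8/13 = 0.6154

0.6154


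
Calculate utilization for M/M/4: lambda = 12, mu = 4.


rho = lambda/(c*mu) = 12/(4*4) = 0.75

0.75


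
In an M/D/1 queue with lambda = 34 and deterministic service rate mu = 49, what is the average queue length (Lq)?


M/D/1: Lq = rho^2 / (2*(1-rho)) where rho = 34/49; Lq = 0.79

0.79


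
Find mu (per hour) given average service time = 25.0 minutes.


mu = 60 / avg_service_time = 60 / 25.0 = 2.4 per hour

2.4 per hour


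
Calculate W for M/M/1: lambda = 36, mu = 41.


W = 1/(mu - lambda) = 1/(41 - 36) = 0.2 hours

0.2 hours


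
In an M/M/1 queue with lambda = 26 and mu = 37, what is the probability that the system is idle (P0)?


P0 = 1 - rho = 1 - 26/37 = 0.2973

0.2973


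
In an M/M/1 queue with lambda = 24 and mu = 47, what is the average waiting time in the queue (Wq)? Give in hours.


rho = 24/47; Wq = rho/(mu - lambda) = 0.0222 hours

0.0222 hours


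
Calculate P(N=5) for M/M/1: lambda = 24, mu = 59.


rho = 24/59; P(n) = (1-rho)*rho^n = (1-24/59)*(24/59)^5 = 0.0066

0.0066


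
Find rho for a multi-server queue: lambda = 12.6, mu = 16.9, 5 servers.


rho = lambda / (c * mu) = 12.6 / (5 * 16.9) = 0.1491

0.1491


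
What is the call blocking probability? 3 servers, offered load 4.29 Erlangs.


B(N,A) = (A^N/N!) / sum(A^k/k!, k=0..N) with N=3, A=4.29 = 0.4759

0.4759


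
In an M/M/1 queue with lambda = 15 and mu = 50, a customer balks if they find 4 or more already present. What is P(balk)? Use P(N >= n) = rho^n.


P(N >= 4) = rho^4 = (15/50)^4 = 0.0081

0.0081


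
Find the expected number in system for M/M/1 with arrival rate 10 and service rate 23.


rho = 10/23; L = rho/(1-rho) = 0.77

0.77


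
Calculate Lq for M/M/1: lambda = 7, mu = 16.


rho = 7/16; Lq = rho^2/(1-rho) = 0.34

0.34


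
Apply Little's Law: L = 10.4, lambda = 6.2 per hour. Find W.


W = L / lambda = 10.4 / 6.2 = 1.6774 hours

1.6774 hours


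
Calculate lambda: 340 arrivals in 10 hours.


lambda = total arrivals / time = 340 / 10 = 34.0 per hour

34.0 per hour


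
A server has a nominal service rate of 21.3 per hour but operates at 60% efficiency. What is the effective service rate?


Effective rate = mu * efficiency = 21.3 * 0.6 = 12.78 per hour

12.78 per hour


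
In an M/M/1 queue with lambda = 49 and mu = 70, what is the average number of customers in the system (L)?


rho = 49/70; L = rho/(1-rho) = 2.33

2.33


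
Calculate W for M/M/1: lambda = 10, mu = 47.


W = 1/(mu - lambda) = 1/(47 - 10) = 0.027 hours

0.027 hours


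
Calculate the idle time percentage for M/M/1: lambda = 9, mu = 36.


Idle fraction = (1 - rho) * 100 = (1 - 9/36) * 100 = 75.0%

75.0%


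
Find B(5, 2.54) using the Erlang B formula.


B(N,A) = (A^N/N!) / sum(A^k/k!, k=0..N) with N=5, A=2.54 = 0.0727

0.0727


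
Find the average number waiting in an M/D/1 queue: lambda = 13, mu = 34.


M/D/1: Lq = rho^2 / (2*(1-rho)) where rho = 13/34; Lq = 0.12

0.12


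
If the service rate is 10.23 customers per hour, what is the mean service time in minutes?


Mean service time = 60/mu = 60/10.23 = 5.87 minutes

5.87 minutes


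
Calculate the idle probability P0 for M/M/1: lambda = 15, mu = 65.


P0 = 1 - rho = 1 - 15/65 = 0.7692

0.7692


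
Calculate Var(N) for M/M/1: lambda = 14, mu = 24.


rho = 14/24; Var(N) = rho/(1-rho)^2 = 3.36

3.36


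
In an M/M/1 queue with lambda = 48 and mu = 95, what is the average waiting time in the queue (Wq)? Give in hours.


rho = 48/95; Wq = rho/(mu - lambda) = 0.0108 hours

0.0108 hours


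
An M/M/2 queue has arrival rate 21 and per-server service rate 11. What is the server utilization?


rho = lambda/(c*mu) = 21/(2*11) = 0.9545

0.9545


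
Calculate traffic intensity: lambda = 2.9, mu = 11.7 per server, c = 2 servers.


rho = lambda / (c * mu) = 2.9 / (2 * 11.7) = 0.1239

0.1239


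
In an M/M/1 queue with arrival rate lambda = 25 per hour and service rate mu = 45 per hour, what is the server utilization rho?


rho = lambda/mu = 25/45 = 0.5556

0.5556


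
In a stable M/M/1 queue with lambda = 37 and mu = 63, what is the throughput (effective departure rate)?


For a stable queue (lambda < mu), throughput = lambda = 37 per hour

37 per hour


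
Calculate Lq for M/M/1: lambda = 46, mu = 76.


rho = 46/76; Lq = rho^2/(1-rho) = 0.93

0.93


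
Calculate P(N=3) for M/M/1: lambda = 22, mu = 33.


rho = 22/33; P(n) = (1-rho)*rho^n = (1-22/33)*(22/33)^3 = 0.0988

0.0988


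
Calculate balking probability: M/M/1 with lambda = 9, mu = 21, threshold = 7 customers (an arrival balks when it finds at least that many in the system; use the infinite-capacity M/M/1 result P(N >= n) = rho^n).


P(N >= 7) = rho^7 = (9/21)^7 = 0.0027

0.0027


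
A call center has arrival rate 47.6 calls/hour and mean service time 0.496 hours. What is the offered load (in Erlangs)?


Offered load a = lambda * E[S] = 47.6 * 0.496 = 23.61 Erlangs

23.61 Erlangs


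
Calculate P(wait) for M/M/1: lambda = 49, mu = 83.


P(wait) = rho = lambda/mu = 49/83 = 0.5904

0.5904


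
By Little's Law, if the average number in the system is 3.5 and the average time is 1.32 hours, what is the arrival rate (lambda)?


lambda = L / W = 3.5 / 1.32 = 2.65 per hour

2.65 per hour


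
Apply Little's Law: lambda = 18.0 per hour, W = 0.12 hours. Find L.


L = lambda * W = 18.0 * 0.12 = 2.16

2.16


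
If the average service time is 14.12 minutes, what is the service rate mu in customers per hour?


mu = 60 / avg_service_time = 60 / 14.12 = 4.25 per hour

4.25 per hour


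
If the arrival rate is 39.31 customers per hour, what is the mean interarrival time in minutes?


Mean interarrival time = 60/lambda = 60/39.31 = 1.53 minutes

1.53 minutes


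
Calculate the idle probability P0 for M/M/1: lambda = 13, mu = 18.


P0 = 1 - rho = 1 - 13/18 = 0.2778

0.2778


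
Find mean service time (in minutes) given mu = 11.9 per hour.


Mean service time = 60/mu = 60/11.9 = 5.04 minutes

5.04 minutes


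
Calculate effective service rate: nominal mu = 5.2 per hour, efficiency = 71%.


Effective rate = mu * efficiency = 5.2 * 0.71 = 3.69 per hour

3.69 per hour


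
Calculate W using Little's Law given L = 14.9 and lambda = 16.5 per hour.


W = L / lambda = 14.9 / 16.5 = 0.903 hours

0.903 hours


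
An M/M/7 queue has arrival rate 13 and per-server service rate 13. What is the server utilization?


rho = lambda/(c*mu) = 13/(7*13) = 0.1429

0.1429


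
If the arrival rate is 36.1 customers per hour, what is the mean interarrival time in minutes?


Mean interarrival time = 60/lambda = 60/36.1 = 1.66 minutes

1.66 minutes


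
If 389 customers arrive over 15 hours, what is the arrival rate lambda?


lambda = total arrivals / time = 389 / 15 = 25.93 per hour

25.93 per hour


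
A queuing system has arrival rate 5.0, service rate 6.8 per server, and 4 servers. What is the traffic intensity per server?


rho = lambda / (c * mu) = 5.0 / (4 * 6.8) = 0.1838

0.1838


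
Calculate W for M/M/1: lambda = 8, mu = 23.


W = 1/(mu - lambda) = 1/(23 - 8) = 0.0667 hours

0.0667 hours


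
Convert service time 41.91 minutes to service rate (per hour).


mu = 60 / avg_service_time = 60 / 41.91 = 1.43 per hour

1.43 per hour


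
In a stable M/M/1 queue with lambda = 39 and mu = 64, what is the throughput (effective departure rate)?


For a stable queue (lambda < mu), throughput = lambda = 39 per hour

39 per hour


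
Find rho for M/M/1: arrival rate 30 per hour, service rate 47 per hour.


rho = lambda/mu = 30/47 = 0.6383

0.6383


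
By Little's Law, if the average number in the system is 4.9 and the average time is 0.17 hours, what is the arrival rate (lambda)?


lambda = L / W = 4.9 / 0.17 = 28.82 per hour

28.82 per hour


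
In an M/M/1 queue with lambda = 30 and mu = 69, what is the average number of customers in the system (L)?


rho = 30/69; L = rho/(1-rho) = 0.77

0.77


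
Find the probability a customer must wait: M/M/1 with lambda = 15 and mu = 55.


P(wait) = rho = lambda/mu = 15/55 = 0.2727

0.2727


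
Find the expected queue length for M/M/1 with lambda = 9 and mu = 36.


rho = 9/36; Lq = rho^2/(1-rho) = 0.08

0.08


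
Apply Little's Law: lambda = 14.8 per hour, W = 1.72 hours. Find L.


L = lambda * W = 14.8 * 1.72 = 25.46

25.46


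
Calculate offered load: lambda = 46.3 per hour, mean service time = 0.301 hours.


Offered load a = lambda * E[S] = 46.3 * 0.301 = 13.94 Erlangs

13.94 Erlangs


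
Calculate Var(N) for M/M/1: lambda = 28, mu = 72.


rho = 28/72; Var(N) = rho/(1-rho)^2 = 1.04

1.04


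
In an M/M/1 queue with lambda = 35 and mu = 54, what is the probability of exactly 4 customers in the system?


rho = 35/54; P(n) = (1-rho)*rho^n = (1-35/54)*(35/54)^4 = 0.0621

0.0621


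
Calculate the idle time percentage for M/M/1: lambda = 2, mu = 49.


Idle fraction = (1 - rho) * 100 = (1 - 2/49) * 100 = 95.9%

95.9%


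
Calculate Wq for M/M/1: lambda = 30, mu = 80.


rho = 30/80; Wq = rho/(mu - lambda) = 0.0075 hours

0.0075 hours


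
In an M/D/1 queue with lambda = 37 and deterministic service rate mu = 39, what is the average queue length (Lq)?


M/D/1: Lq = rho^2 / (2*(1-rho)) where rho = 37/39; Lq = 8.78

8.78


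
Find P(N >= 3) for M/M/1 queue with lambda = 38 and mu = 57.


P(N >= 3) = rho^3 = (38/57)^3 = 0.2963

0.2963


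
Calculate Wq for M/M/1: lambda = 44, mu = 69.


rho = 44/69; Wq = rho/(mu - lambda) = 0.0255 hours

0.0255 hours


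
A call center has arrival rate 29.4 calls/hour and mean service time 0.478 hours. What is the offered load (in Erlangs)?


Offered load a = lambda * E[S] = 29.4 * 0.478 = 14.05 Erlangs

14.05 Erlangs


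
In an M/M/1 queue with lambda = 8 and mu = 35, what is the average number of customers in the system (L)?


rho = 8/35; L = rho/(1-rho) = 0.3

0.3


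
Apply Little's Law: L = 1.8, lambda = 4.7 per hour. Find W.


W = L / lambda = 1.8 / 4.7 = 0.383 hours

0.383 hours


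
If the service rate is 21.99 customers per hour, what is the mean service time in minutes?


Mean service time = 60/mu = 60/21.99 = 2.73 minutes

2.73 minutes


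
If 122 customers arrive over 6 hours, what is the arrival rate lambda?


lambda = total arrivals / time = 122 / 6 = 20.33 per hour

20.33 per hour


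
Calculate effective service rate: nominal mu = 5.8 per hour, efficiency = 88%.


Effective rate = mu * efficiency = 5.8 * 0.88 = 5.1 per hour

5.1 per hour


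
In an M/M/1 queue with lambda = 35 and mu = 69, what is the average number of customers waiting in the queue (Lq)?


rho = 35/69; Lq = rho^2/(1-rho) = 0.52

0.52


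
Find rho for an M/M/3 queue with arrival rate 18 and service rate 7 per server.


rho = lambda/(c*mu) = 18/(3*7) = 0.8571

0.8571


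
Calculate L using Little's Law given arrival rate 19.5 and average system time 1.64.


L = lambda * W = 19.5 * 1.64 = 31.98

31.98


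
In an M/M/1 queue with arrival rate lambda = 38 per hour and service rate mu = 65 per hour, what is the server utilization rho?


rho = lambda/mu = 38/65 = 0.5846

0.5846


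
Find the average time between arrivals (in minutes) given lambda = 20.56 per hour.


Mean interarrival time = 60/lambda = 60/20.56 = 2.92 minutes

2.92 minutes


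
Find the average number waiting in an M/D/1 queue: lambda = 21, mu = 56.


M/D/1: Lq = rho^2 / (2*(1-rho)) where rho = 21/56; Lq = 0.11

0.11


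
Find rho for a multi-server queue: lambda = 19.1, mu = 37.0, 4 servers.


rho = lambda / (c * mu) = 19.1 / (4 * 37.0) = 0.1291

0.1291


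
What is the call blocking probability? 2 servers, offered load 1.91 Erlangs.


B(N,A) = (A^N/N!) / sum(A^k/k!, k=0..N) with N=2, A=1.91 = 0.3853

0.3853


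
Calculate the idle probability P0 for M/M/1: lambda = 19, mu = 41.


P0 = 1 - rho = 1 - 19/41 = 0.5366

0.5366


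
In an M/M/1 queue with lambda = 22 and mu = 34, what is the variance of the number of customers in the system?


rho = 22/34; Var(N) = rho/(1-rho)^2 = 5.19

5.19


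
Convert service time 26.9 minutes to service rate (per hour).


mu = 60 / avg_service_time = 60 / 26.9 = 2.23 per hour

2.23 per hour


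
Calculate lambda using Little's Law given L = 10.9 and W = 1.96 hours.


lambda = L / W = 10.9 / 1.96 = 5.56 per hour

5.56 per hour


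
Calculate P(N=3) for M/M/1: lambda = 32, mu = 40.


rho = 32/40; P(n) = (1-rho)*rho^n = (1-32/40)*(32/40)^3 = 0.1024

0.1024


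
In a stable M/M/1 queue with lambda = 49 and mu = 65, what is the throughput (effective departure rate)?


For a stable queue (lambda < mu), throughput = lambda = 49 per hour

49 per hour


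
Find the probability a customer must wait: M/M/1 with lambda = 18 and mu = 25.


P(wait) = rho = lambda/mu = 18/25 = 0.72

0.72


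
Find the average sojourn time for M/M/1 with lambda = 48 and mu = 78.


W = 1/(mu - lambda) = 1/(78 - 48) = 0.0333 hours

0.0333 hours


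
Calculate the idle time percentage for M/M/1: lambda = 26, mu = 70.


Idle fraction = (1 - rho) * 100 = (1 - 26/70) * 100 = 62.9%

62.9%


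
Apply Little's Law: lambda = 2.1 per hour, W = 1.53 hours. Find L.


L = lambda * W = 2.1 * 1.53 = 3.21

3.21


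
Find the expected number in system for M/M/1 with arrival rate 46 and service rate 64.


rho = 46/64; L = rho/(1-rho) = 2.56

2.56


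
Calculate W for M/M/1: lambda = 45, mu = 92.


W = 1/(mu - lambda) = 1/(92 - 45) = 0.0213 hours

0.0213 hours


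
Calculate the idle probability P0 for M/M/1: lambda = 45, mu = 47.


P0 = 1 - rho = 1 - 45/47 = 0.0426

0.0426


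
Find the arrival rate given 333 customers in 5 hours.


lambda = total arrivals / time = 333 / 5 = 66.6 per hour

66.6 per hour


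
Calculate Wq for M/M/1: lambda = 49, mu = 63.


rho = 49/63; Wq = rho/(mu - lambda) = 0.0556 hours

0.0556 hours


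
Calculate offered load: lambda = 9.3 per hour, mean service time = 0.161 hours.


Offered load a = lambda * E[S] = 9.3 * 0.161 = 1.5 Erlangs

1.5 Erlangs


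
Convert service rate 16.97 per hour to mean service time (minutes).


Mean service time = 60/mu = 60/16.97 = 3.54 minutes

3.54 minutes


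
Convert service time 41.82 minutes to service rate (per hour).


mu = 60 / avg_service_time = 60 / 41.82 = 1.43 per hour

1.43 per hour


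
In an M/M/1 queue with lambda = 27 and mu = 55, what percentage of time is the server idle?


Idle fraction = (1 - rho) * 100 = (1 - 27/55) * 100 = 50.9%

50.9%


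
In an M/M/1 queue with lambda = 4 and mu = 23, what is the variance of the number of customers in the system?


rho = 4/23; Var(N) = rho/(1-rho)^2 = 0.25

0.25


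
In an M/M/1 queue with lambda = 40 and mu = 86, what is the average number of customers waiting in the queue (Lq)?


rho = 40/86; Lq = rho^2/(1-rho) = 0.4

0.4


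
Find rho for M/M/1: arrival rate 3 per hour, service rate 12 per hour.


rho = lambda/mu = 3/12 = 0.25

0.25


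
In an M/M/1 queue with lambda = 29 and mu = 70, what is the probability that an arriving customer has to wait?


P(wait) = rho = lambda/mu = 29/70 = 0.4143

0.4143


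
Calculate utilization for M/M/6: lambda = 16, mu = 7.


rho = lambda/(c*mu) = 16/(6*7) = 0.381

0.381


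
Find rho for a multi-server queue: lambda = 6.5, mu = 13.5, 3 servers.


rho = lambda / (c * mu) = 6.5 / (3 * 13.5) = 0.1605

0.1605


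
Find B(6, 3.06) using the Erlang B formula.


B(N,A) = (A^N/N!) / sum(A^k/k!, k=0..N) with N=6, A=3.06 = 0.0555

0.0555


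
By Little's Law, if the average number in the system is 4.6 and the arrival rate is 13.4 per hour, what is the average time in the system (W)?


W = L / lambda = 4.6 / 13.4 = 0.3433 hours

0.3433 hours


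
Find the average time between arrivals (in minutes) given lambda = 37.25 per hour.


Mean interarrival time = 60/lambda = 60/37.25 = 1.61 minutes

1.61 minutes


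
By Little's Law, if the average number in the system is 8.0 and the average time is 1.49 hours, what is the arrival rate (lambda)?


lambda = L / W = 8.0 / 1.49 = 5.37 per hour

5.37 per hour


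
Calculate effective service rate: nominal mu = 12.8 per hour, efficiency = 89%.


Effective rate = mu * efficiency = 12.8 * 0.89 = 11.39 per hour

11.39 per hour


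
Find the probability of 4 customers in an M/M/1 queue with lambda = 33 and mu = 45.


rho = 33/45; P(n) = (1-rho)*rho^n = (1-33/45)*(33/45)^4 = 0.0771

0.0771


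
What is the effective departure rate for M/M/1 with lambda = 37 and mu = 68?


For a stable queue (lambda < mu), throughput = lambda = 37 per hour

37 per hour


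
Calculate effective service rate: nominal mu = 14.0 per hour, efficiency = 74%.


Effective rate = mu * efficiency = 14.0 * 0.74 = 10.36 per hour

10.36 per hour


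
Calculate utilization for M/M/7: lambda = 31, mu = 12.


rho = lambda/(c*mu) = 31/(7*12) = 0.369

0.369


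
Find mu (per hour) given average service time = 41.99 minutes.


mu = 60 / avg_service_time = 60 / 41.99 = 1.43 per hour

1.43 per hour


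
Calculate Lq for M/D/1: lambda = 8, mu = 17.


M/D/1: Lq = rho^2 / (2*(1-rho)) where rho = 8/17; Lq = 0.21

0.21


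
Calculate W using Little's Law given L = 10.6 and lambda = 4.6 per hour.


W = L / lambda = 10.6 / 4.6 = 2.3043 hours

2.3043 hours


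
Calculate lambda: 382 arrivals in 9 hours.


lambda = total arrivals / time = 382 / 9 = 42.44 per hour

42.44 per hour


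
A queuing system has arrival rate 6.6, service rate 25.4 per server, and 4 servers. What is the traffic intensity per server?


rho = lambda / (c * mu) = 6.6 / (4 * 25.4) = 0.065

0.065


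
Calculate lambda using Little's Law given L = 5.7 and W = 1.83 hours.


lambda = L / W = 5.7 / 1.83 = 3.11 per hour

3.11 per hour


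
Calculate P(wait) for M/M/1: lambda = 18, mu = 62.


P(wait) = rho = lambda/mu = 18/62 = 0.2903

0.2903


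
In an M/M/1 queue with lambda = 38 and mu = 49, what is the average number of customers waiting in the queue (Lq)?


rho = 38/49; Lq = rho^2/(1-rho) = 2.68

2.68


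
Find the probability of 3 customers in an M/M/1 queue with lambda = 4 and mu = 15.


rho = 4/15; P(n) = (1-rho)*rho^n = (1-4/15)*(4/15)^3 = 0.0139

0.0139


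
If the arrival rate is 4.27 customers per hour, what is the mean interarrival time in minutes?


Mean interarrival time = 60/lambda = 60/4.27 = 14.05 minutes

14.05 minutes


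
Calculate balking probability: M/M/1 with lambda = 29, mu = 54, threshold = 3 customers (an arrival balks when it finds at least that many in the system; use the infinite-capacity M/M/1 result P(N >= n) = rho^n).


P(N >= 3) = rho^3 = (29/54)^3 = 0.1549

0.1549


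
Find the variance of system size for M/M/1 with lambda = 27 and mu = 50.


rho = 27/50; Var(N) = rho/(1-rho)^2 = 2.55

2.55


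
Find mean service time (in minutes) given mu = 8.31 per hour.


Mean service time = 60/mu = 60/8.31 = 7.22 minutes

7.22 minutes


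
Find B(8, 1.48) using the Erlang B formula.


B(N,A) = (A^N/N!) / sum(A^k/k!, k=0..N) with N=8, A=1.48 = 0.0001

0.0001


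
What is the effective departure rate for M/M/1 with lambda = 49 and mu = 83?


For a stable queue (lambda < mu), throughput = lambda = 49 per hour

49 per hour


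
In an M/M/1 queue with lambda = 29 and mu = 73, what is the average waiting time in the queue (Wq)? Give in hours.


rho = 29/73; Wq = rho/(mu - lambda) = 0.009 hours

0.009 hours


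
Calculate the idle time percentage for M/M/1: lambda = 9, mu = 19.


Idle fraction = (1 - rho) * 100 = (1 - 9/19) * 100 = 52.6%

52.6%


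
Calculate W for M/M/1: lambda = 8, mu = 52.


W = 1/(mu - lambda) = 1/(52 - 8) = 0.0227 hours

0.0227 hours


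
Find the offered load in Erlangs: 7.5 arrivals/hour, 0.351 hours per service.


Offered load a = lambda * E[S] = 7.5 * 0.351 = 2.63 Erlangs

2.63 Erlangs


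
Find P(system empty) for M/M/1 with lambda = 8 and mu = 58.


P0 = 1 - rho = 1 - 8/58 = 0.8621

0.8621


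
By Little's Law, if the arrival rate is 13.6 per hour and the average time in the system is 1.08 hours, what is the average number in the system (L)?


L = lambda * W = 13.6 * 1.08 = 14.69

14.69


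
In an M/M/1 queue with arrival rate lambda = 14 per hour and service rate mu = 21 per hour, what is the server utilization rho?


rho = lambda/mu = 14/21 = 0.6667

0.6667


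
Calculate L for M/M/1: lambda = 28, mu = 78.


rho = 28/78; L = rho/(1-rho) = 0.56

0.56


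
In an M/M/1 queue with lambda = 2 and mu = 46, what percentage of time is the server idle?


Idle fraction = (1 - rho) * 100 = (1 - 2/46) * 100 = 95.7%

95.7%


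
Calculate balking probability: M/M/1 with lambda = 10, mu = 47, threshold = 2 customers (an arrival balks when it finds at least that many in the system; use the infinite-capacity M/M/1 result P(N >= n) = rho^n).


P(N >= 2) = rho^2 = (10/47)^2 = 0.0453

0.0453


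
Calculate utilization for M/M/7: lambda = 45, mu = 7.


rho = lambda/(c*mu) = 45/(7*7) = 0.9184

0.9184


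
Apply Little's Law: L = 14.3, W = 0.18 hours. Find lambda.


lambda = L / W = 14.3 / 0.18 = 79.44 per hour

79.44 per hour


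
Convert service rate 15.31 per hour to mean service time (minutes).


Mean service time = 60/mu = 60/15.31 = 3.92 minutes

3.92 minutes


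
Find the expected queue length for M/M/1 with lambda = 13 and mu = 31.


rho = 13/31; Lq = rho^2/(1-rho) = 0.3

0.3


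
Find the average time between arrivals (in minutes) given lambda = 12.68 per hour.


Mean interarrival time = 60/lambda = 60/12.68 = 4.73 minutes

4.73 minutes


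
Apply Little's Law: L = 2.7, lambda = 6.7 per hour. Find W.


W = L / lambda = 2.7 / 6.7 = 0.403 hours

0.403 hours


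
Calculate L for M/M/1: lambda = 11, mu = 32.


rho = 11/32; L = rho/(1-rho) = 0.52

0.52


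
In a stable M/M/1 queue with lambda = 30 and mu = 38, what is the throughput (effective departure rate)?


For a stable queue (lambda < mu), throughput = lambda = 30 per hour

30 per hour


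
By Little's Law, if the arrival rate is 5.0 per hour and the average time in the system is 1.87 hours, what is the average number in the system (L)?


L = lambda * W = 5.0 * 1.87 = 9.35

9.35


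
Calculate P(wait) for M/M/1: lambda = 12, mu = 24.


P(wait) = rho = lambda/mu = 12/24 = 0.5

0.5


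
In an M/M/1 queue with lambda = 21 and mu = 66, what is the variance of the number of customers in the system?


rho = 21/66; Var(N) = rho/(1-rho)^2 = 0.68

0.68


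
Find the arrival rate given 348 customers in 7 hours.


lambda = total arrivals / time = 348 / 7 = 49.71 per hour

49.71 per hour


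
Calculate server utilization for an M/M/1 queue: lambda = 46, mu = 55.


rho = lambda/mu = 46/55 = 0.8364

0.8364


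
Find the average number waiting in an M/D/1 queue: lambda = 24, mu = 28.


M/D/1: Lq = rho^2 / (2*(1-rho)) where rho = 24/28; Lq = 2.57

2.57


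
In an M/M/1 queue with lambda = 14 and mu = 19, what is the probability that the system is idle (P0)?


P0 = 1 - rho = 1 - 14/19 = 0.2632

0.2632


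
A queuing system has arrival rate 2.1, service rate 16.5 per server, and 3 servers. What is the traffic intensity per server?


rho = lambda / (c * mu) = 2.1 / (3 * 16.5) = 0.0424

0.0424


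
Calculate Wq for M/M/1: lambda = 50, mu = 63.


rho = 50/63; Wq = rho/(mu - lambda) = 0.0611 hours

0.0611 hours


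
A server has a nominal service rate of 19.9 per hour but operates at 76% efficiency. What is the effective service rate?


Effective rate = mu * efficiency = 19.9 * 0.76 = 15.12 per hour

15.12 per hour


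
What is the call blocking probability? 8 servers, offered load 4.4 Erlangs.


B(N,A) = (A^N/N!) / sum(A^k/k!, k=0..N) with N=8, A=4.4 = 0.0444

0.0444


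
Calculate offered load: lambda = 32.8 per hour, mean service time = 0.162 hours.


Offered load a = lambda * E[S] = 32.8 * 0.162 = 5.31 Erlangs

5.31 Erlangs


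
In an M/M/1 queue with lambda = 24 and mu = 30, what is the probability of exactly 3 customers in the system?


rho = 24/30; P(n) = (1-rho)*rho^n = (1-24/30)*(24/30)^3 = 0.1024

0.1024


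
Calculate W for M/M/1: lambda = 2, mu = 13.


W = 1/(mu - lambda) = 1/(13 - 2) = 0.0909 hours

0.0909 hours


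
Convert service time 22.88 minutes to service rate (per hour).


mu = 60 / avg_service_time = 60 / 22.88 = 2.62 per hour

2.62 per hour


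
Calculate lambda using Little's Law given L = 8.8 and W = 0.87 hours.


lambda = L / W = 8.8 / 0.87 = 10.11 per hour

10.11 per hour


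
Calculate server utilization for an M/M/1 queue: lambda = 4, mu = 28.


rho = lambda/mu = 4/28 = 0.1429

0.1429


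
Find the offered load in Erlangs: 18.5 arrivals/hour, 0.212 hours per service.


Offered load a = lambda * E[S] = 18.5 * 0.212 = 3.92 Erlangs

3.92 Erlangs


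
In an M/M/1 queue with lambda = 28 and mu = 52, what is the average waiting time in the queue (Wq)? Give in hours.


rho = 28/52; Wq = rho/(mu - lambda) = 0.0224 hours

0.0224 hours


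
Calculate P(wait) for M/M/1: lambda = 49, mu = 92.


P(wait) = rho = lambda/mu = 49/92 = 0.5326

0.5326


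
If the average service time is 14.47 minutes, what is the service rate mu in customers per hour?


mu = 60 / avg_service_time = 60 / 14.47 = 4.15 per hour

4.15 per hour


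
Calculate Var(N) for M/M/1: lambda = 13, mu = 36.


rho = 13/36; Var(N) = rho/(1-rho)^2 = 0.88

0.88


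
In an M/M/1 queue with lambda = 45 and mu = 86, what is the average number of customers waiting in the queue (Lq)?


rho = 45/86; Lq = rho^2/(1-rho) = 0.57

0.57


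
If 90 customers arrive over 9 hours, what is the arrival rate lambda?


lambda = total arrivals / time = 90 / 9 = 10.0 per hour

10.0 per hour


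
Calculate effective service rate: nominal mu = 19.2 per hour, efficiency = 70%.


Effective rate = mu * efficiency = 19.2 * 0.7 = 13.44 per hour

13.44 per hour


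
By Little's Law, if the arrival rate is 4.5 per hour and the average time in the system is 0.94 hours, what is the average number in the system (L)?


L = lambda * W = 4.5 * 0.94 = 4.23

4.23


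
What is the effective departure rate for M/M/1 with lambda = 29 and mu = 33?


For a stable queue (lambda < mu), throughput = lambda = 29 per hour

29 per hour


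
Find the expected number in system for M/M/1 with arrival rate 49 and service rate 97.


rho = 49/97; L = rho/(1-rho) = 1.02

1.02


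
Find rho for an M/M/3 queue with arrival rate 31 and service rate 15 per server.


rho = lambda/(c*mu) = 31/(3*15) = 0.6889

0.6889


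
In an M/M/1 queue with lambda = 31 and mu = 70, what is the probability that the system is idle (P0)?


P0 = 1 - rho = 1 - 31/70 = 0.5571

0.5571


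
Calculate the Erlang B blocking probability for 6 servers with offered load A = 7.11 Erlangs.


B(N,A) = (A^N/N!) / sum(A^k/k!, k=0..N) with N=6, A=7.11 = 0.3382

0.3382


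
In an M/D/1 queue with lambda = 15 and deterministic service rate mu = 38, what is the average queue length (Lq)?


M/D/1: Lq = rho^2 / (2*(1-rho)) where rho = 15/38; Lq = 0.13

0.13


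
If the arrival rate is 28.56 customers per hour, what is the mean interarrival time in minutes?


Mean interarrival time = 60/lambda = 60/28.56 = 2.1 minutes

2.1 minutes


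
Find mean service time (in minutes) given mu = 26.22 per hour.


Mean service time = 60/mu = 60/26.22 = 2.29 minutes

2.29 minutes


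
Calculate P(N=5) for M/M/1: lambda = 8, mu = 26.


rho = 8/26; P(n) = (1-rho)*rho^n = (1-8/26)*(8/26)^5 = 0.0019

0.0019


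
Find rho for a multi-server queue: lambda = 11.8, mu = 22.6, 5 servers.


rho = lambda / (c * mu) = 11.8 / (5 * 22.6) = 0.1044

0.1044


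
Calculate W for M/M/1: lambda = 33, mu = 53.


W = 1/(mu - lambda) = 1/(53 - 33) = 0.05 hours

0.05 hours


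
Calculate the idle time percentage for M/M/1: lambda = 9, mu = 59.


Idle fraction = (1 - rho) * 100 = (1 - 9/59) * 100 = 84.7%

84.7%


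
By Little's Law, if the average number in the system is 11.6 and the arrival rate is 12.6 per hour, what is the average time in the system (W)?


W = L / lambda = 11.6 / 12.6 = 0.9206 hours

0.9206 hours


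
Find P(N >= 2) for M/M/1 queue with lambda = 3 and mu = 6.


P(N >= 2) = rho^2 = (3/6)^2 = 0.25

0.25


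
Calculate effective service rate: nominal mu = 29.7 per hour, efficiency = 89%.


Effective rate = mu * efficiency = 29.7 * 0.89 = 26.43 per hour

26.43 per hour


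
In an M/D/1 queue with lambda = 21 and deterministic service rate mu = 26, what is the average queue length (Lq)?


M/D/1: Lq = rho^2 / (2*(1-rho)) where rho = 21/26; Lq = 1.7

1.7


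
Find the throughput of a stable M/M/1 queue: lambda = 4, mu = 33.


For a stable queue (lambda < mu), throughput = lambda = 4 per hour

4 per hour


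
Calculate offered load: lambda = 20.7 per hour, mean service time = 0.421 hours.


Offered load a = lambda * E[S] = 20.7 * 0.421 = 8.71 Erlangs

8.71 Erlangs


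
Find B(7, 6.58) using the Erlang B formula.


B(N,A) = (A^N/N!) / sum(A^k/k!, k=0..N) with N=7, A=6.58 = 0.2225

0.2225


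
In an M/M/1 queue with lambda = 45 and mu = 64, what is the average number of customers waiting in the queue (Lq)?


rho = 45/64; Lq = rho^2/(1-rho) = 1.67

1.67


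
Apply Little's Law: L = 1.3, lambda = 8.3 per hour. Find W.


W = L / lambda = 1.3 / 8.3 = 0.1566 hours

0.1566 hours


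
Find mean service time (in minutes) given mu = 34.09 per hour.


Mean service time = 60/mu = 60/34.09 = 1.76 minutes

1.76 minutes


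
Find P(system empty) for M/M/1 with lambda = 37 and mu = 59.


P0 = 1 - rho = 1 - 37/59 = 0.3729

0.3729


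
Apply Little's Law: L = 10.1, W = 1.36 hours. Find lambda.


lambda = L / W = 10.1 / 1.36 = 7.43 per hour

7.43 per hour


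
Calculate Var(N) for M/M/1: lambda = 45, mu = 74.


rho = 45/74; Var(N) = rho/(1-rho)^2 = 3.96

3.96


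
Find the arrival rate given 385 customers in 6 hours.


lambda = total arrivals / time = 385 / 6 = 64.17 per hour

64.17 per hour


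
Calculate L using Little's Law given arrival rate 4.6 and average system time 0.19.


L = lambda * W = 4.6 * 0.19 = 0.87

0.87


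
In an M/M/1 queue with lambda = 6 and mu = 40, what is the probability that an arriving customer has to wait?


P(wait) = rho = lambda/mu = 6/40 = 0.15

0.15


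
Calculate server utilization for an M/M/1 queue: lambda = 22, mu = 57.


rho = lambda/mu = 22/57 = 0.386

0.386


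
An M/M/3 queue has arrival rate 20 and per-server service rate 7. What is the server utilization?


rho = lambda/(c*mu) = 20/(3*7) = 0.9524

0.9524


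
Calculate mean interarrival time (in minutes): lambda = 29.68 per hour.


Mean interarrival time = 60/lambda = 60/29.68 = 2.02 minutes

2.02 minutes


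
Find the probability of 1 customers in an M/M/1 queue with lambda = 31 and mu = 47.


rho = 31/47; P(n) = (1-rho)*rho^n = (1-31/47)*(31/47)^1 = 0.2245

0.2245
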